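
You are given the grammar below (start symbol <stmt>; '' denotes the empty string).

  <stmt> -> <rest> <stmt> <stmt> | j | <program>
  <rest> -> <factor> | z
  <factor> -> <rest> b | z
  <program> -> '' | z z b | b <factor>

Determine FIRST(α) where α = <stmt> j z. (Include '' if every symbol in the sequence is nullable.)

Add FIRST(<stmt>)\{''} = { b, j, z }; <stmt> is nullable, continue.
j is a terminal; add {j} and stop.

{ b, j, z }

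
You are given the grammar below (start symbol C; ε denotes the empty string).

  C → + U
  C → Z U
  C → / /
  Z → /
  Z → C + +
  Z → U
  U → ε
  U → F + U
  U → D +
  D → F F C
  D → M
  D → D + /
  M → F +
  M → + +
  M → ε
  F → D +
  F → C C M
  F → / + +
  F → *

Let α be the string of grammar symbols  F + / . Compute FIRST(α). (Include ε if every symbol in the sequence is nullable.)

Add FIRST(F)\{ε} = { *, +, / }; F is nullable, continue.
+ is a terminal; add {+} and stop.

{ *, +, / }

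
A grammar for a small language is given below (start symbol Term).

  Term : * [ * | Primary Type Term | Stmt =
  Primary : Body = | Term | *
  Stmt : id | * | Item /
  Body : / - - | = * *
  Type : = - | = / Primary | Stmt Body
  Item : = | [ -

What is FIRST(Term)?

{ *, /, =, [, id }

Term : * [ * contributes {*}.
From Term : Primary Type Term: add FIRST(Primary) = { *, /, =, [, id }.
From Term : Stmt =: add FIRST(Stmt) = { *, =, [, id }.
Union: FIRST(Term) = { *, /, =, [, id }.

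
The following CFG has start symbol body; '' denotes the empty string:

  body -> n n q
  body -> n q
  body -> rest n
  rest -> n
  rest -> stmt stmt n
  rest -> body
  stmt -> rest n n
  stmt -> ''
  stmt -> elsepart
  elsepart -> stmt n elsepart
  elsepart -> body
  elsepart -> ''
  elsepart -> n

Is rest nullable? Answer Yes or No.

No

Nullable nonterminals: elsepart, stmt.
No production of rest has an RHS whose symbols are all nullable, so rest is not nullable.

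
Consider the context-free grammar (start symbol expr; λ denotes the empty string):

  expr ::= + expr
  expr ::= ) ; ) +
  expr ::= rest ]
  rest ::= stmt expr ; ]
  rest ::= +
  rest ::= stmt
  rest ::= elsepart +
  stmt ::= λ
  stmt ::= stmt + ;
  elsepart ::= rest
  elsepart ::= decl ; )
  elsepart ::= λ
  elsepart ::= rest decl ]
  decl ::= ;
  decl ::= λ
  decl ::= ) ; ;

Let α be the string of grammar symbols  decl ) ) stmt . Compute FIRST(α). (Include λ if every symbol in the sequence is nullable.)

{ ), ; }

Add FIRST(decl)\{λ} = { ), ; }; decl is nullable, continue.
) is a terminal; add {)} and stop.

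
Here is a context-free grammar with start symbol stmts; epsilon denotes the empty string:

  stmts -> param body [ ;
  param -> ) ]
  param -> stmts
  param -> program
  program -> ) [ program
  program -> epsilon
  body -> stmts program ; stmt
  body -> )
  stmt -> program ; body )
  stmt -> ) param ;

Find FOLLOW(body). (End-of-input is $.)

In stmts -> param body [ ;: add FIRST([ ;) = { [ }.
In stmt -> program ; body ): add FIRST()) = { ) }.
Union: FOLLOW(body) = { ), [ }.

{ ), [ }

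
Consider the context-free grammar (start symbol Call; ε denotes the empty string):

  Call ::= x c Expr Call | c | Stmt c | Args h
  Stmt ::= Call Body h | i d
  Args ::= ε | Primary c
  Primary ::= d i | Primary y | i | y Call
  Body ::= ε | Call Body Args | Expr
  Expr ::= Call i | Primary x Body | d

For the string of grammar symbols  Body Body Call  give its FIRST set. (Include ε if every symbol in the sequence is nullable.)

Add FIRST(Body)\{ε} = { c, d, h, i, x, y }; Body is nullable, continue.
Add FIRST(Body)\{ε} = { c, d, h, i, x, y }; Body is nullable, continue.
Add FIRST(Call) = { c, d, h, i, x, y }; Call is not nullable, stop.

{ c, d, h, i, x, y }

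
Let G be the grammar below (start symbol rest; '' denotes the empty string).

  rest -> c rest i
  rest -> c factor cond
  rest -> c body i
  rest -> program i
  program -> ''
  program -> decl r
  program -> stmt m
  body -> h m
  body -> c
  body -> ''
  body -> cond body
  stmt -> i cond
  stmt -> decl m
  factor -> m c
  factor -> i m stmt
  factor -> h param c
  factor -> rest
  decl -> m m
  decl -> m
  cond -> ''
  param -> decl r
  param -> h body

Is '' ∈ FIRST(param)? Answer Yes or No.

Nullable nonterminals: body, cond, program.
No production of param has an RHS whose symbols are all nullable, so param is not nullable.

No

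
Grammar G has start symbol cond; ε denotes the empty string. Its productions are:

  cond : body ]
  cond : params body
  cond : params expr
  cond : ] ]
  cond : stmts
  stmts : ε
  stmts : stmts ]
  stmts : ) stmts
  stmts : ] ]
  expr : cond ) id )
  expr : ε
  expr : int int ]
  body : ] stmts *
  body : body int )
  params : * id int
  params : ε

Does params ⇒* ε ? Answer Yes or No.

params has an ε-production, so params ⇒ ε.

Yes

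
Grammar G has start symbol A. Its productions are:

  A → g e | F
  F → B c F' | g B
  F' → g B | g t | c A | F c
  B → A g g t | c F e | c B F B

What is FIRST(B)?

From B → A g g t: add FIRST(A) = { c, g }.
B → c F e contributes {c}.
B → c B F B contributes {c}.
Union: FIRST(B) = { c, g }.

{ c, g }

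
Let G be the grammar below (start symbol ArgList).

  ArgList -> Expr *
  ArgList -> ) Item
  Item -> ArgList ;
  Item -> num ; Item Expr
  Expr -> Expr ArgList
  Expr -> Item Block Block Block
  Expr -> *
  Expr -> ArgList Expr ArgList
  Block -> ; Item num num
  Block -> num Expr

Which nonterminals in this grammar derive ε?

{ } (none)

No nonterminal has an empty production or an RHS whose symbols are all nullable.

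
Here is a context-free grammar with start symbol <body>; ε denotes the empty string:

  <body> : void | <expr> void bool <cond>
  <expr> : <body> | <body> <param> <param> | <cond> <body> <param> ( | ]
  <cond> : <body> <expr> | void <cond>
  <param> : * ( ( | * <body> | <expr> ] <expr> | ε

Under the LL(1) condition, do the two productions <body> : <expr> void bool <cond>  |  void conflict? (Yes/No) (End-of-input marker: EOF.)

Yes

FIRST(<expr> void bool <cond>) = { ], void } and FIRST(void) = { void }.
Both contain void, so the two alternatives are not disjoint — LL(1) conflict.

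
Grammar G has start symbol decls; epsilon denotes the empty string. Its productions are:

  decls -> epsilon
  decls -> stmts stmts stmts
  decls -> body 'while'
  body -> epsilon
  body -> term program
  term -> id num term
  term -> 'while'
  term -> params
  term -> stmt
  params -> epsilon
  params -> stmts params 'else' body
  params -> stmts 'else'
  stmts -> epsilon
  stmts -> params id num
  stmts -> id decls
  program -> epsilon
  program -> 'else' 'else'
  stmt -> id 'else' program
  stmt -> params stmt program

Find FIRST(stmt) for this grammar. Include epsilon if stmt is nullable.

stmt -> id 'else' program contributes {id}.
From stmt -> params stmt program: params nullable, take FIRST(params) ∪ FIRST(stmt) = { 'else', id }.
Union: FIRST(stmt) = { 'else', id }.

{ 'else', id }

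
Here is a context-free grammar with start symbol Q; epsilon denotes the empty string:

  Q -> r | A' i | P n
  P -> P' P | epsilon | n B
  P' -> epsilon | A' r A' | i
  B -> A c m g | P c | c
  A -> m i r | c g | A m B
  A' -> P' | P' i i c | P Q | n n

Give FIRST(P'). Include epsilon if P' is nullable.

P' -> epsilon contributes epsilon.
From P' -> A' r A': A' nullable, take FIRST(A') ∪ {r} = { i, n, r }.
P' -> i contributes {i}.
Union: FIRST(P') = { i, n, r, epsilon }.

{ i, n, r, epsilon }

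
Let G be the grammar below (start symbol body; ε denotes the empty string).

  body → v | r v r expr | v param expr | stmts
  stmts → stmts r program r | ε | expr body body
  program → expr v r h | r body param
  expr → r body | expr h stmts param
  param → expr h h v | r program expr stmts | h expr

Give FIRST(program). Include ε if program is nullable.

{ r }

From program → expr v r h: add FIRST(expr) = { r }.
program → r body param contributes {r}.
Union: FIRST(program) = { r }.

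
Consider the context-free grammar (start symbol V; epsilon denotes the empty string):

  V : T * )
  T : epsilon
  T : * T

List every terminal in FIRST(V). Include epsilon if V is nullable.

{ * }

From V : T * ): T nullable, take FIRST(T) ∪ {*} = { * }.
Union: FIRST(V) = { * }.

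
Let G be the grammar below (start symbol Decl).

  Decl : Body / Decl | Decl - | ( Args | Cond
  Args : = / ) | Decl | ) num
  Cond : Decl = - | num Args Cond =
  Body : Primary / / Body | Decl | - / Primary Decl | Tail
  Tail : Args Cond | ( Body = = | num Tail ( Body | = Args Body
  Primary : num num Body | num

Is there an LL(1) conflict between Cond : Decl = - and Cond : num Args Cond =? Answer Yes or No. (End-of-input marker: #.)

Yes

FIRST(Decl = -) = { (, ), -, =, num } and FIRST(num Args Cond =) = { num }.
Both contain num, so the two alternatives are not disjoint — LL(1) conflict.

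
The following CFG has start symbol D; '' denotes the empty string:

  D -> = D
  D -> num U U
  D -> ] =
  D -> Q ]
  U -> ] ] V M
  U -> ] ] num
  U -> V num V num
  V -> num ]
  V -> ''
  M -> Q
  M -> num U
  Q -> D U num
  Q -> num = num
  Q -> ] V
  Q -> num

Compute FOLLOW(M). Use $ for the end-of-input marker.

In U -> ] ] V M: M is at the end, add FOLLOW(U) = { $, ], num }.
Union: FOLLOW(M) = { $, ], num }.

{ $, ], num }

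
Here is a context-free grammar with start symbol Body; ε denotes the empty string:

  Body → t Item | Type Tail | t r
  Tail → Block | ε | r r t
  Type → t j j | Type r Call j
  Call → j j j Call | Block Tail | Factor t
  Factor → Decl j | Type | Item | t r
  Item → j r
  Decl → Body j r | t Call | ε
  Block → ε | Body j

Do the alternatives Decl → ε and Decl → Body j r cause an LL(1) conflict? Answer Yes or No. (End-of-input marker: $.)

No

FIRST(ε) = { ε } and FIRST(Body j r) = { t }.
The first is nullable but FOLLOW(Decl) = { j } is disjoint from FIRST of the second.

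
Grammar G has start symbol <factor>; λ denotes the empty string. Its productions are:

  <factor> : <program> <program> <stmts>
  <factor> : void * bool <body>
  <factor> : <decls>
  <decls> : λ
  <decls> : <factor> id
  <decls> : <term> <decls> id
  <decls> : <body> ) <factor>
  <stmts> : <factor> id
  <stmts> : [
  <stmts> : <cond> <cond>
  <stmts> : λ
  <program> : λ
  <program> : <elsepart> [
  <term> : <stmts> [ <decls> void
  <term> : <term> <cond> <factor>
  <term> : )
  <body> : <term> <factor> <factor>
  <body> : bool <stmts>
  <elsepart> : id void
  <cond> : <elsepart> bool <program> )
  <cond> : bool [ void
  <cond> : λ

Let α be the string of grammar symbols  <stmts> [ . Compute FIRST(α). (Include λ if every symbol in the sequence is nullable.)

{ ), [, bool, id, void }

Add FIRST(<stmts>)\{λ} = { ), [, bool, id, void }; <stmts> is nullable, continue.
[ is a terminal; add {[} and stop.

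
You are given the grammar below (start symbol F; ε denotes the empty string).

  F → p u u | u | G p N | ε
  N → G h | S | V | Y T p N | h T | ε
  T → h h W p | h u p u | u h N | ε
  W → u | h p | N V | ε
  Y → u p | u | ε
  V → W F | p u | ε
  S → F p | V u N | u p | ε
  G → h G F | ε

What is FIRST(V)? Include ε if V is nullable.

{ h, p, u, ε }

From V → W F: W, F nullable, take FIRST(W) ∪ FIRST(F) = { h, p, u }; also ε since the whole RHS is nullable.
V → p u contributes {p}.
V → ε contributes ε.
Union: FIRST(V) = { h, p, u, ε }.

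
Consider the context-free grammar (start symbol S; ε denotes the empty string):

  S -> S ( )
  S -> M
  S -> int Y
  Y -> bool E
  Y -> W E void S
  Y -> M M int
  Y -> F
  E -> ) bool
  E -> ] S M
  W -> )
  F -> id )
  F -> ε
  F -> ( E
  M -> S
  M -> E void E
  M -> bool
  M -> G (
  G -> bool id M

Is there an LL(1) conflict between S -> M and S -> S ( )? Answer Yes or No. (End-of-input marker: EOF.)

Yes

FIRST(M) = { ), ], bool, int } and FIRST(S ( )) = { ), ], bool, int }.
Both contain ), so the two alternatives are not disjoint — LL(1) conflict.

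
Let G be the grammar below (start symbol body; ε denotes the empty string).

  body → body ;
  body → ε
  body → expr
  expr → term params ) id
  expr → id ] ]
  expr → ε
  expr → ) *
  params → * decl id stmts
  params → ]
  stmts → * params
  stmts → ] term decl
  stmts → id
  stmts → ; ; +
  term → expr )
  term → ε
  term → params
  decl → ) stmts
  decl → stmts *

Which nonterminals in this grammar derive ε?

{ body, expr, term }

Directly nullable (have an ε-production): body, expr, term.
No other nonterminal has a production whose RHS symbols are all nullable.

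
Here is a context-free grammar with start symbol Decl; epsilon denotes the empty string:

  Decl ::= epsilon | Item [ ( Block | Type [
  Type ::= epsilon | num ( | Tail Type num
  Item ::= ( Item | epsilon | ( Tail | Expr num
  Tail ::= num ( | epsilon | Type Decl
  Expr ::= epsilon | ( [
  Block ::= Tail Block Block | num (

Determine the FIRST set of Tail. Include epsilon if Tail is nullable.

{ (, [, num, epsilon }

Tail ::= num ( contributes {num}.
Tail ::= epsilon contributes epsilon.
From Tail ::= Type Decl: Type, Decl nullable, take FIRST(Type) ∪ FIRST(Decl) = { (, [, num }; also epsilon since the whole RHS is nullable.
Union: FIRST(Tail) = { (, [, num, epsilon }.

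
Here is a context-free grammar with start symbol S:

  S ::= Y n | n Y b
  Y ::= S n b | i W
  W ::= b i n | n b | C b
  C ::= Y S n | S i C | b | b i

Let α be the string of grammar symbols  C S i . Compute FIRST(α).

Add FIRST(C) = { b, i, n }; C is not nullable, stop.

{ b, i, n }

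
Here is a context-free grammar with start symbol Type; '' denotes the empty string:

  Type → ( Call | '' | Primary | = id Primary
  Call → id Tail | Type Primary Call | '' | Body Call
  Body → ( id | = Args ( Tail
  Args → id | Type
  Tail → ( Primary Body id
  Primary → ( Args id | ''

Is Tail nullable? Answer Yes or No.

No

Nullable nonterminals: Args, Call, Primary, Type.
No production of Tail has an RHS whose symbols are all nullable, so Tail is not nullable.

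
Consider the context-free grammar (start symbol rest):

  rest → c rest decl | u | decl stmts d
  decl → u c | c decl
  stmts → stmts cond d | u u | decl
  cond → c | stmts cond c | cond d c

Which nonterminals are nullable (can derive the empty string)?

{ } (none)

No nonterminal has an empty production or an RHS whose symbols are all nullable.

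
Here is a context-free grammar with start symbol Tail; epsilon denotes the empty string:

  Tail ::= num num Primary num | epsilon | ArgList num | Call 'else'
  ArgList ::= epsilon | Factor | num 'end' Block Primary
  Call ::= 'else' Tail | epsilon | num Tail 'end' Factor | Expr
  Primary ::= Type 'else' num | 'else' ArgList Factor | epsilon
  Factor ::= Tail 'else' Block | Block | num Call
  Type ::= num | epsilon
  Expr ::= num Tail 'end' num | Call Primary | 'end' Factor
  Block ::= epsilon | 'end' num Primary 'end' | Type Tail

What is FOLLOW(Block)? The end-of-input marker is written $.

In ArgList ::= num 'end' Block Primary: add FIRST(Primary)\{epsilon} = { 'else', num }.
  Since Primary is nullable, also add FOLLOW(ArgList) = { 'else', 'end', num }.
In Factor ::= Tail 'else' Block: Block is at the end, add FOLLOW(Factor) = { 'else', 'end', num }.
In Factor ::= Block: Block is at the end, add FOLLOW(Factor) = { 'else', 'end', num }.
Union: FOLLOW(Block) = { 'else', 'end', num }.

{ 'else', 'end', num }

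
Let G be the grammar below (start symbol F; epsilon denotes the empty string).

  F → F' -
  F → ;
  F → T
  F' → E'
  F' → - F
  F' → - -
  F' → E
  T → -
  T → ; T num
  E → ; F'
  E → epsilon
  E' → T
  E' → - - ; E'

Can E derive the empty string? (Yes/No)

Yes

E has an epsilon-production, so E ⇒ epsilon.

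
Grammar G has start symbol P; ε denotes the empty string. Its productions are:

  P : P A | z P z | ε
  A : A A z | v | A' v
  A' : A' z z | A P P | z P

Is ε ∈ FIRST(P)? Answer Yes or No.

Yes

P has an ε-production, so P ⇒ ε.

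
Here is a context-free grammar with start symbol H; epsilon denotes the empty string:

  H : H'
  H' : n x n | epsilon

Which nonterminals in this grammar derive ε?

{ H, H' }

Directly nullable (have an epsilon-production): H'.
H : H' with every symbol nullable, so H is nullable.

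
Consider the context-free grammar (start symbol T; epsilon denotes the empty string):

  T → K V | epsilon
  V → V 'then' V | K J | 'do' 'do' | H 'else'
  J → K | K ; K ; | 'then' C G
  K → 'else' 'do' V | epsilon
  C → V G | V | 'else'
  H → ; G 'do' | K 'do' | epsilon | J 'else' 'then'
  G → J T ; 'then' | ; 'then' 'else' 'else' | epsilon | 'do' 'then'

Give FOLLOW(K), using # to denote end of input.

{ #, 'do', 'else', 'then', ; }

In T → K V: add FIRST(V)\{epsilon} = { 'do', 'else', 'then', ; }.
  Since V is nullable, also add FOLLOW(T) = { #, ; }.
In V → K J: add FIRST(J)\{epsilon} = { 'else', 'then', ; }.
  Since J is nullable, also add FOLLOW(V) = { #, 'do', 'else', 'then', ; }.
In J → K: K is at the end, add FOLLOW(J) = { #, 'do', 'else', 'then', ; }.
In J → K ; K ;: add FIRST(; K ;) = { ; }.
In J → K ; K ;: add FIRST(;) = { ; }.
In H → K 'do': add FIRST('do') = { 'do' }.
Union: FOLLOW(K) = { #, 'do', 'else', 'then', ; }.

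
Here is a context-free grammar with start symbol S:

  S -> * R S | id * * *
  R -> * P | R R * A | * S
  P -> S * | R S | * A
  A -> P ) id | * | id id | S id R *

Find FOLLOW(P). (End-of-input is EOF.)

{ ), *, id }

In R -> * P: P is at the end, add FOLLOW(R) = { *, id }.
In A -> P ) id: add FIRST() id) = { ) }.
Union: FOLLOW(P) = { ), *, id }.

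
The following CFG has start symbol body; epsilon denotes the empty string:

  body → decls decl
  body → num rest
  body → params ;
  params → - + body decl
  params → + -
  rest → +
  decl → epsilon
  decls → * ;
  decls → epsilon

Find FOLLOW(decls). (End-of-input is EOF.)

{ EOF, ; }

In body → decls decl: add FIRST(decl)\{epsilon} = {  }.
  Since decl is nullable, also add FOLLOW(body) = { EOF, ; }.
Union: FOLLOW(decls) = { EOF, ; }.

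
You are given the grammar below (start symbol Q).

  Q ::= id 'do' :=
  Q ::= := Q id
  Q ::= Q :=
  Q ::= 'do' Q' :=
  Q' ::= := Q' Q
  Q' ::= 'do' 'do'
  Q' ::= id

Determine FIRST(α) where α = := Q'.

:= is a terminal; add {:=} and stop.

{ := }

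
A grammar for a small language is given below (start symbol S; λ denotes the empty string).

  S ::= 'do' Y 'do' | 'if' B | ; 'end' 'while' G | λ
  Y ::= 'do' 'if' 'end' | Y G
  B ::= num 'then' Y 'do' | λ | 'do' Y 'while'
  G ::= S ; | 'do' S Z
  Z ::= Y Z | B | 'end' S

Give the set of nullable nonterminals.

Directly nullable (have an λ-production): S, B.
Z ::= B with every symbol nullable, so Z is nullable.
No other nonterminal has a production whose RHS symbols are all nullable.

{ B, S, Z }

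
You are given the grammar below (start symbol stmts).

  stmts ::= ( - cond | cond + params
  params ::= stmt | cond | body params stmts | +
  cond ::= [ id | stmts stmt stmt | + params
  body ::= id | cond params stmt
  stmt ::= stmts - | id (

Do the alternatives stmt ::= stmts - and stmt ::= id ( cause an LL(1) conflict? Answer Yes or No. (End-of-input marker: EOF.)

No

FIRST(stmts -) = { (, +, [ } and FIRST(id () = { id }.
The FIRST sets are disjoint and neither alternative is nullable — no conflict.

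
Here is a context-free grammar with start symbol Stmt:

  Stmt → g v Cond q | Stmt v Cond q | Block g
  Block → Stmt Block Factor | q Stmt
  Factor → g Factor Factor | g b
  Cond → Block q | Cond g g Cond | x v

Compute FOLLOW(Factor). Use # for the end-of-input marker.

In Block → Stmt Block Factor: Factor is at the end, add FOLLOW(Block) = { g, q }.
In Factor → g Factor Factor: add FIRST(Factor) = { g }.
In Factor → g Factor Factor: Factor is at the end, add FOLLOW(Factor) = { g, q }.
Union: FOLLOW(Factor) = { g, q }.

{ g, q }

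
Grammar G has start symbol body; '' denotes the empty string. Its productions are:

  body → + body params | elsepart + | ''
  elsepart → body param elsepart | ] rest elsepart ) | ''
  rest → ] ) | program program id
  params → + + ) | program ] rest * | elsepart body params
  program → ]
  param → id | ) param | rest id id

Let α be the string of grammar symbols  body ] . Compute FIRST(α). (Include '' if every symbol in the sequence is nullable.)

{ ), +, ], id }

Add FIRST(body)\{''} = { ), +, ], id }; body is nullable, continue.
] is a terminal; add {]} and stop.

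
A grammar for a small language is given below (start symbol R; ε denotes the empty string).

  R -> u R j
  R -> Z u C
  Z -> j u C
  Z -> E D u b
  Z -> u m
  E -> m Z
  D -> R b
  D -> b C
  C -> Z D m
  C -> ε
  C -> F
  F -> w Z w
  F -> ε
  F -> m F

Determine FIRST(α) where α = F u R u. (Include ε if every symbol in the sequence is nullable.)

{ m, u, w }

Add FIRST(F)\{ε} = { m, w }; F is nullable, continue.
u is a terminal; add {u} and stop.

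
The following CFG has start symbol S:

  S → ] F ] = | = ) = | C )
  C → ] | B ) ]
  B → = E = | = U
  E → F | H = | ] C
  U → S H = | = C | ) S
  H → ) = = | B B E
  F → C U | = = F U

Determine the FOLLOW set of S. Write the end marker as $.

S is the start symbol, so $ ∈ FOLLOW(S).
In U → S H =: add FIRST(H =) = { ), = }.
In U → ) S: S is at the end, add FOLLOW(U) = { ), =, ] }.
Union: FOLLOW(S) = { $, ), =, ] }.

{ $, ), =, ] }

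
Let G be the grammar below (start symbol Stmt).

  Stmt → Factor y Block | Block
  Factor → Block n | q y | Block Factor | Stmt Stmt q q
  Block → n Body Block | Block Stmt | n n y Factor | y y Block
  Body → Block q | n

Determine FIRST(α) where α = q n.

q is a terminal; add {q} and stop.

{ q }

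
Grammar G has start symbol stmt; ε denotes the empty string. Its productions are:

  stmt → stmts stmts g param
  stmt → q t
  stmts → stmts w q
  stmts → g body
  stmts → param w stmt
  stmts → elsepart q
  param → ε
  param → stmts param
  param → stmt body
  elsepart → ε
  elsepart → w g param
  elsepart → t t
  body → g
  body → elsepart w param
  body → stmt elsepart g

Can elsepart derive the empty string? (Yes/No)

Yes

elsepart has an ε-production, so elsepart ⇒ ε.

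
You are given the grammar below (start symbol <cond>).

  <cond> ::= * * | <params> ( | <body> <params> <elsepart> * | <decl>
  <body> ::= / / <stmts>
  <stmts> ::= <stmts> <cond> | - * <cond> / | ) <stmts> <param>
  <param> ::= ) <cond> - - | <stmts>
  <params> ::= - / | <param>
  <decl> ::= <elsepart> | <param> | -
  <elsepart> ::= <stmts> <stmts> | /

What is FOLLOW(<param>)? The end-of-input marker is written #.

In <stmts> ::= ) <stmts> <param>: <param> is at the end, add FOLLOW(<stmts>) = { #, (, ), *, -, / }.
In <params> ::= <param>: <param> is at the end, add FOLLOW(<params>) = { (, ), -, / }.
In <decl> ::= <param>: <param> is at the end, add FOLLOW(<decl>) = { #, (, ), *, -, / }.
Union: FOLLOW(<param>) = { #, (, ), *, -, / }.

{ #, (, ), *, -, / }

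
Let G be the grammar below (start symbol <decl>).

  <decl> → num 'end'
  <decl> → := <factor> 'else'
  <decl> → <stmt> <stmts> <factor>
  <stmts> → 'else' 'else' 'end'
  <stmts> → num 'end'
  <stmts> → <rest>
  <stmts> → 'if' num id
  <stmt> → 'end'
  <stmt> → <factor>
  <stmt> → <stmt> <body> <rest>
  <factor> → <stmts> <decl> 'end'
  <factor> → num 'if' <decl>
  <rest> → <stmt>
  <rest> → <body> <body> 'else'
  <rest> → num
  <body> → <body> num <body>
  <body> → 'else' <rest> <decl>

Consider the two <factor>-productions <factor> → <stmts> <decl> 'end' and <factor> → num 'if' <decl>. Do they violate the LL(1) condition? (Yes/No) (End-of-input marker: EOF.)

FIRST(<stmts> <decl> 'end') = { 'else', 'end', 'if', num } and FIRST(num 'if' <decl>) = { num }.
Both contain num, so the two alternatives are not disjoint — LL(1) conflict.

Yes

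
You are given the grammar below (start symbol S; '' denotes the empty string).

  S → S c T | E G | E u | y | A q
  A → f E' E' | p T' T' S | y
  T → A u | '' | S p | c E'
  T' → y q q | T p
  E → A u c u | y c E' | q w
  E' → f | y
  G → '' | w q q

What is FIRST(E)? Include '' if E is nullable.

{ f, p, q, y }

From E → A u c u: add FIRST(A) = { f, p, y }.
E → y c E' contributes {y}.
E → q w contributes {q}.
Union: FIRST(E) = { f, p, q, y }.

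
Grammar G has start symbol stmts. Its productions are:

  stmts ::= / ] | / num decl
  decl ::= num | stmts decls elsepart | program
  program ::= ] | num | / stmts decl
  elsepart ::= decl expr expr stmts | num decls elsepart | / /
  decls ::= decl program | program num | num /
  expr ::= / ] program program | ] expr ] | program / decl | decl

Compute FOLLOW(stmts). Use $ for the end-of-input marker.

{ $, /, ], num }

stmts is the start symbol, so $ ∈ FOLLOW(stmts).
In decl ::= stmts decls elsepart: add FIRST(decls elsepart) = { /, ], num }.
In program ::= / stmts decl: add FIRST(decl) = { /, ], num }.
In elsepart ::= decl expr expr stmts: stmts is at the end, add FOLLOW(elsepart) = { $, /, ], num }.
Union: FOLLOW(stmts) = { $, /, ], num }.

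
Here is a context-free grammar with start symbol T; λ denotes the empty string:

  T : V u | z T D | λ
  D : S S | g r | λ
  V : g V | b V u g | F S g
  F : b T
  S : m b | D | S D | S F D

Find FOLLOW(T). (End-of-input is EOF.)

T is the start symbol, so EOF ∈ FOLLOW(T).
In T : z T D: add FIRST(D)\{λ} = { b, g, m }.
  Since D is nullable, also add FOLLOW(T) = { EOF, b, g, m }.
In F : b T: T is at the end, add FOLLOW(F) = { EOF, b, g, m }.
Union: FOLLOW(T) = { EOF, b, g, m }.

{ EOF, b, g, m }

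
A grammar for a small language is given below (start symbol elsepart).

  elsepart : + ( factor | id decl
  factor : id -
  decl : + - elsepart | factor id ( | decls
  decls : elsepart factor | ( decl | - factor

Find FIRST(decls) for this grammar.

From decls : elsepart factor: add FIRST(elsepart) = { +, id }.
decls : ( decl contributes {(}.
decls : - factor contributes {-}.
Union: FIRST(decls) = { (, +, -, id }.

{ (, +, -, id }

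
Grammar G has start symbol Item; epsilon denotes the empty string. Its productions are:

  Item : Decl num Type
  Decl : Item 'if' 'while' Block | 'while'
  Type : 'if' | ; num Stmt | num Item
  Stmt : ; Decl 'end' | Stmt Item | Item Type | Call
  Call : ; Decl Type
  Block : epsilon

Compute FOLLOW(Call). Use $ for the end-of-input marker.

In Stmt : Call: Call is at the end, add FOLLOW(Stmt) = { $, 'if', 'while', ;, num }.
Union: FOLLOW(Call) = { $, 'if', 'while', ;, num }.

{ $, 'if', 'while', ;, num }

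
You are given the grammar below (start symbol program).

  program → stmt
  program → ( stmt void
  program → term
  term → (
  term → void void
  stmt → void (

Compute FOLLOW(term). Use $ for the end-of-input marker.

In program → term: term is at the end, add FOLLOW(program) = { $ }.
Union: FOLLOW(term) = { $ }.

{ $ }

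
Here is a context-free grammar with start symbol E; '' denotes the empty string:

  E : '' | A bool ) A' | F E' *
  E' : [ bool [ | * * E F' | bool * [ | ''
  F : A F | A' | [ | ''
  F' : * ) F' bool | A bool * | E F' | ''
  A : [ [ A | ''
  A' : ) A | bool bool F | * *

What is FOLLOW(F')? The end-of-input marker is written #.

{ *, bool }

In E' : * * E F': F' is at the end, add FOLLOW(E') = { * }.
In F' : * ) F' bool: add FIRST(bool) = { bool }.
In F' : E F': F' is at the end, add FOLLOW(F') = { *, bool }.
Union: FOLLOW(F') = { *, bool }.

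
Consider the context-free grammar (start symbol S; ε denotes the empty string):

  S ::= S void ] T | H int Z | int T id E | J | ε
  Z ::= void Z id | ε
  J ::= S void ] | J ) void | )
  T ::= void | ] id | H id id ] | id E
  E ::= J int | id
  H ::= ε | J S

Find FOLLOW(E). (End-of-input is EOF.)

In S ::= int T id E: E is at the end, add FOLLOW(S) = { EOF, id, int, void }.
In T ::= id E: E is at the end, add FOLLOW(T) = { EOF, id, int, void }.
Union: FOLLOW(E) = { EOF, id, int, void }.

{ EOF, id, int, void }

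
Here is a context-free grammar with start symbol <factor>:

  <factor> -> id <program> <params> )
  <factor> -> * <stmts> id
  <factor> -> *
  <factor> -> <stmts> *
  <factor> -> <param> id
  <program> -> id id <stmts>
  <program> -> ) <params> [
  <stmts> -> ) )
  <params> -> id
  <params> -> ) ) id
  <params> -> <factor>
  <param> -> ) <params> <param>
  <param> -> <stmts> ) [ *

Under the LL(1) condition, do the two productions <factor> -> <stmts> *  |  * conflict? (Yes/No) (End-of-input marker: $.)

FIRST(<stmts> *) = { ) } and FIRST(*) = { * }.
The FIRST sets are disjoint and neither alternative is nullable — no conflict.

No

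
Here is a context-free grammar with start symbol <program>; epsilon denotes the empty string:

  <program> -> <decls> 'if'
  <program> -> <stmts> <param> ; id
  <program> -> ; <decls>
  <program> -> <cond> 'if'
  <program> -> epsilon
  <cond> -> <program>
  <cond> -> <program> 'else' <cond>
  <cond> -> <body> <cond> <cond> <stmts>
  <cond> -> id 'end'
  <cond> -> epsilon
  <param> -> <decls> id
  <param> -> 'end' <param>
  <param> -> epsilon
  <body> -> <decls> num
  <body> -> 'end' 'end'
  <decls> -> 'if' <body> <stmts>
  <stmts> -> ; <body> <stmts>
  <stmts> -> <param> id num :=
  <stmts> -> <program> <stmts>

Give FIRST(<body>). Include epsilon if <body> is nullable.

From <body> -> <decls> num: add FIRST(<decls>) = { 'if' }.
<body> -> 'end' 'end' contributes {'end'}.
Union: FIRST(<body>) = { 'end', 'if' }.

{ 'end', 'if' }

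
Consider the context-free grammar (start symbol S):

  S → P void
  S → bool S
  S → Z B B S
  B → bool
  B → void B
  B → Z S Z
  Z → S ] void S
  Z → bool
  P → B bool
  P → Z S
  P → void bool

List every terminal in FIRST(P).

{ bool, void }

From P → B bool: add FIRST(B) = { bool, void }.
From P → Z S: add FIRST(Z) = { bool, void }.
P → void bool contributes {void}.
Union: FIRST(P) = { bool, void }.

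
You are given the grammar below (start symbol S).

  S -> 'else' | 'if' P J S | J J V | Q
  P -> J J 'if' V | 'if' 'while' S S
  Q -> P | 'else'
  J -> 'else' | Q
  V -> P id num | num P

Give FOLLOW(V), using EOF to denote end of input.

{ EOF, 'else', 'if', id, num }

In S -> J J V: V is at the end, add FOLLOW(S) = { EOF, 'else', 'if', id, num }.
In P -> J J 'if' V: V is at the end, add FOLLOW(P) = { EOF, 'else', 'if', id, num }.
Union: FOLLOW(V) = { EOF, 'else', 'if', id, num }.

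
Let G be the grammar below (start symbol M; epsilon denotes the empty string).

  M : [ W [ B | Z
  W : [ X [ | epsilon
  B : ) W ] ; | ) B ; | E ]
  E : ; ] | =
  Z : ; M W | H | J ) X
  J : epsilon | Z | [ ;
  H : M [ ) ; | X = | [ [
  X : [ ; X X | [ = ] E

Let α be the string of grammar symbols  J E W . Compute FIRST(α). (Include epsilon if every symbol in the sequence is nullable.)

Add FIRST(J)\{epsilon} = { ), ;, [ }; J is nullable, continue.
Add FIRST(E) = { ;, = }; E is not nullable, stop.

{ ), ;, =, [ }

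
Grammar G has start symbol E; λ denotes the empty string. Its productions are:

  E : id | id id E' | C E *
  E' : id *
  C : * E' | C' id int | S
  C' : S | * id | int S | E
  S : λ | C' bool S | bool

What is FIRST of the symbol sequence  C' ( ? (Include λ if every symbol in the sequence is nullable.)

Add FIRST(C')\{λ} = { *, bool, id, int }; C' is nullable, continue.
( is a terminal; add {(} and stop.

{ (, *, bool, id, int }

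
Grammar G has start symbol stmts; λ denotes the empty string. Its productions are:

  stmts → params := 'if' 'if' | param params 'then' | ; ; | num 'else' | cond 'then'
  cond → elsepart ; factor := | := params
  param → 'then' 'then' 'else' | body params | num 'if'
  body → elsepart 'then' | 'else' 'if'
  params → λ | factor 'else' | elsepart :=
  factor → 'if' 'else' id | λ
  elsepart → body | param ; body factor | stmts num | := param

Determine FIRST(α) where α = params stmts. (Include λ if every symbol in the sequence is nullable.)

Add FIRST(params)\{λ} = { 'else', 'if', 'then', :=, ;, num }; params is nullable, continue.
Add FIRST(stmts) = { 'else', 'if', 'then', :=, ;, num }; stmts is not nullable, stop.

{ 'else', 'if', 'then', :=, ;, num }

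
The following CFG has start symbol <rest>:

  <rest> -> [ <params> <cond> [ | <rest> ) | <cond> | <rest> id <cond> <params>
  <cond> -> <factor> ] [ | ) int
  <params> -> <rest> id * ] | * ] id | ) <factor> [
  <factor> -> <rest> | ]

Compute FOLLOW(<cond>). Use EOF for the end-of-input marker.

In <rest> -> [ <params> <cond> [: add FIRST([) = { [ }.
In <rest> -> <cond>: <cond> is at the end, add FOLLOW(<rest>) = { EOF, ), [, ], id }.
In <rest> -> <rest> id <cond> <params>: add FIRST(<params>) = { ), *, [, ] }.
Union: FOLLOW(<cond>) = { EOF, ), *, [, ], id }.

{ EOF, ), *, [, ], id }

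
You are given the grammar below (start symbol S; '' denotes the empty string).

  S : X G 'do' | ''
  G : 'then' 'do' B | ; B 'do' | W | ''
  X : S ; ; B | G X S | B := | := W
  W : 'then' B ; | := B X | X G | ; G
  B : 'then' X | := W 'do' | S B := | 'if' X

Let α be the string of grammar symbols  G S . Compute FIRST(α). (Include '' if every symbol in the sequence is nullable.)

Add FIRST(G)\{''} = { 'if', 'then', :=, ; }; G is nullable, continue.
Add FIRST(S)\{''} = { 'if', 'then', :=, ; }; S is nullable, continue.
Every symbol is nullable, so include ''.

{ 'if', 'then', :=, ;, '' }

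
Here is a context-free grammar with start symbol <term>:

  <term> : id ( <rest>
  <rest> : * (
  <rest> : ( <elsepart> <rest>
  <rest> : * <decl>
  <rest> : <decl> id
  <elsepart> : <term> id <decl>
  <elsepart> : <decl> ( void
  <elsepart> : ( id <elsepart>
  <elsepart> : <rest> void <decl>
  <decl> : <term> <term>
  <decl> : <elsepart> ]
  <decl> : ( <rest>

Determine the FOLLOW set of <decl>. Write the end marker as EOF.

In <rest> : * <decl>: <decl> is at the end, add FOLLOW(<rest>) = { EOF, (, *, ], id, void }.
In <rest> : <decl> id: add FIRST(id) = { id }.
In <elsepart> : <term> id <decl>: <decl> is at the end, add FOLLOW(<elsepart>) = { (, *, ], id }.
In <elsepart> : <decl> ( void: add FIRST(( void) = { ( }.
In <elsepart> : <rest> void <decl>: <decl> is at the end, add FOLLOW(<elsepart>) = { (, *, ], id }.
Union: FOLLOW(<decl>) = { EOF, (, *, ], id, void }.

{ EOF, (, *, ], id, void }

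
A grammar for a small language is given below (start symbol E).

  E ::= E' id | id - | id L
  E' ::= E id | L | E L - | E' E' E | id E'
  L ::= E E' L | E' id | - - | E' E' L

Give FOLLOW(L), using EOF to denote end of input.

{ EOF, -, id }

In E ::= id L: L is at the end, add FOLLOW(E) = { EOF, -, id }.
In E' ::= L: L is at the end, add FOLLOW(E') = { -, id }.
In E' ::= E L -: add FIRST(-) = { - }.
In L ::= E E' L: L is at the end, add FOLLOW(L) = { EOF, -, id }.
In L ::= E' E' L: L is at the end, add FOLLOW(L) = { EOF, -, id }.
Union: FOLLOW(L) = { EOF, -, id }.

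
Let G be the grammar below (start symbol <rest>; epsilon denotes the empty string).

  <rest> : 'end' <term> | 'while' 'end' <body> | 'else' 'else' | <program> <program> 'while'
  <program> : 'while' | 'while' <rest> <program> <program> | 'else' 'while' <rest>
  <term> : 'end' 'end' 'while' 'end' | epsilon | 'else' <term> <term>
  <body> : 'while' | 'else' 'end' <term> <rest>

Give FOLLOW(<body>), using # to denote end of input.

In <rest> : 'while' 'end' <body>: <body> is at the end, add FOLLOW(<rest>) = { #, 'else', 'while' }.
Union: FOLLOW(<body>) = { #, 'else', 'while' }.

{ #, 'else', 'while' }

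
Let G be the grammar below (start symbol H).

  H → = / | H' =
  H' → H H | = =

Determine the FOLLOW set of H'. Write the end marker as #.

In H → H' =: add FIRST(=) = { = }.
Union: FOLLOW(H') = { = }.

{ = }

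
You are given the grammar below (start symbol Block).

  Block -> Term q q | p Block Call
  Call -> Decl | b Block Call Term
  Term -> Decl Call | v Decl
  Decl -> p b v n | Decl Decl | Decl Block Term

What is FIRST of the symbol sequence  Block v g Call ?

{ p, v }

Add FIRST(Block) = { p, v }; Block is not nullable, stop.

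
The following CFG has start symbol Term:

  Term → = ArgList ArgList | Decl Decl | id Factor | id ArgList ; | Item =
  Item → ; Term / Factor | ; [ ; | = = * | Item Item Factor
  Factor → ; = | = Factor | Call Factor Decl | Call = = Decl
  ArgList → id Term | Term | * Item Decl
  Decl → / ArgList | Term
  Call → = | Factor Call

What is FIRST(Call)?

{ ;, = }

Call → = contributes {=}.
From Call → Factor Call: add FIRST(Factor) = { ;, = }.
Union: FIRST(Call) = { ;, = }.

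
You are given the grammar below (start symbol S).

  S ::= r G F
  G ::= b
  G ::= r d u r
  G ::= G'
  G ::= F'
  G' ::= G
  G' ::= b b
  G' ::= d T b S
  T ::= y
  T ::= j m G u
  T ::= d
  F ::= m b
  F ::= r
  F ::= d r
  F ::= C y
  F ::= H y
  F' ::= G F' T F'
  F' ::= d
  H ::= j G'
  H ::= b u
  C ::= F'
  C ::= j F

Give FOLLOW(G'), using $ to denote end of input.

{ b, d, j, m, r, u, y }

In G ::= G': G' is at the end, add FOLLOW(G) = { b, d, j, m, r, u, y }.
In H ::= j G': G' is at the end, add FOLLOW(H) = { y }.
Union: FOLLOW(G') = { b, d, j, m, r, u, y }.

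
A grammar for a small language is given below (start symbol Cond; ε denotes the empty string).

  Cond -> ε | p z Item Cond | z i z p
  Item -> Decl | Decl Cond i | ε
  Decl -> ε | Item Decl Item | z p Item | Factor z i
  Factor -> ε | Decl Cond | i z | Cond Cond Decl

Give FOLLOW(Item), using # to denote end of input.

In Cond -> p z Item Cond: add FIRST(Cond)\{ε} = { p, z }.
  Since Cond is nullable, also add FOLLOW(Cond) = { #, i, p, z }.
In Decl -> Item Decl Item: add FIRST(Decl Item)\{ε} = { i, p, z }.
  Since Decl Item is nullable, also add FOLLOW(Decl) = { #, i, p, z }.
In Decl -> Item Decl Item: Item is at the end, add FOLLOW(Decl) = { #, i, p, z }.
In Decl -> z p Item: Item is at the end, add FOLLOW(Decl) = { #, i, p, z }.
Union: FOLLOW(Item) = { #, i, p, z }.

{ #, i, p, z }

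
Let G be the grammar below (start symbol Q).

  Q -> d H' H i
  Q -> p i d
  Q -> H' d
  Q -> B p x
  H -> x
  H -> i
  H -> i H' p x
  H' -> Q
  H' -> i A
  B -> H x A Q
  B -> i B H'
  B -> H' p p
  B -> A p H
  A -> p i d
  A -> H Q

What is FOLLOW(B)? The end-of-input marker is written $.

In Q -> B p x: add FIRST(p x) = { p }.
In B -> i B H': add FIRST(H') = { d, i, p, x }.
Union: FOLLOW(B) = { d, i, p, x }.

{ d, i, p, x }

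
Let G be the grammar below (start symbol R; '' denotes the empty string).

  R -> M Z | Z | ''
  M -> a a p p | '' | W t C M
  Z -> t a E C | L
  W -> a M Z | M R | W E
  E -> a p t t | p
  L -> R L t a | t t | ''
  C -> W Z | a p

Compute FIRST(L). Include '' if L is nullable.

From L -> R L t a: R, L nullable, take FIRST(R) ∪ FIRST(L) ∪ {t} = { a, p, t }.
L -> t t contributes {t}.
L -> '' contributes ''.
Union: FIRST(L) = { a, p, t, '' }.

{ a, p, t, '' }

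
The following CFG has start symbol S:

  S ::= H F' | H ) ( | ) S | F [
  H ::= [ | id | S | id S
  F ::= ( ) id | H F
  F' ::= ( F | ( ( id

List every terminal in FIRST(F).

F ::= ( ) id contributes {(}.
From F ::= H F: add FIRST(H) = { (, ), [, id }.
Union: FIRST(F) = { (, ), [, id }.

{ (, ), [, id }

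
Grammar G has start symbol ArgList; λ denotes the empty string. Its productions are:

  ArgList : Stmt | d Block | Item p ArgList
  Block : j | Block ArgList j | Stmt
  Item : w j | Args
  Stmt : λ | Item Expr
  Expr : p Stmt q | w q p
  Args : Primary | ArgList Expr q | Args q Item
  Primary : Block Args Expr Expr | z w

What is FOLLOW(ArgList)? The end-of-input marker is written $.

ArgList is the start symbol, so $ ∈ FOLLOW(ArgList).
In ArgList : Item p ArgList: ArgList is at the end, add FOLLOW(ArgList) = { $, j, p, w }.
In Block : Block ArgList j: add FIRST(j) = { j }.
In Args : ArgList Expr q: add FIRST(Expr q) = { p, w }.
Union: FOLLOW(ArgList) = { $, j, p, w }.

{ $, j, p, w }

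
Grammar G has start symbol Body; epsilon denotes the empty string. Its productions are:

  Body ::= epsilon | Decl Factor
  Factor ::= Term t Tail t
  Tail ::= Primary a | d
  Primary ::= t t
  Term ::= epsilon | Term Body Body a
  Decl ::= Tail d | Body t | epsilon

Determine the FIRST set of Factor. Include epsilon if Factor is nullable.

{ a, d, t }

From Factor ::= Term t Tail t: Term nullable, take FIRST(Term) ∪ {t} = { a, d, t }.
Union: FIRST(Factor) = { a, d, t }.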